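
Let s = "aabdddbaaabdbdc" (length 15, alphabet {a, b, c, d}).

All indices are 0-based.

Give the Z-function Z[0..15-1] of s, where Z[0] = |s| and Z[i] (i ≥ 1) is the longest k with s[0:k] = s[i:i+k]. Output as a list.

Z[0]=15
i=1: outside box; Z[1]=1 scan→box=[1,2)
i=2: outside box; Z[2]=0
i=3: outside box; Z[3]=0
i=4: outside box; Z[4]=0
i=5: outside box; Z[5]=0
i=6: outside box; Z[6]=0
i=7: outside box; Z[7]=2 scan→box=[7,9)
i=8: min(r-i=1, Z[1]=1)=1; Z[8]=4 scan→box=[8,12)
i=9: min(r-i=3, Z[1]=1)=1; Z[9]=1
i=10: min(r-i=2, Z[2]=0)=0; Z[10]=0
i=11: min(r-i=1, Z[3]=0)=0; Z[11]=0
i=12: outside box; Z[12]=0
i=13: outside box; Z[13]=0
i=14: outside box; Z[14]=0

[15, 1, 0, 0, 0, 0, 0, 2, 4, 1, 0, 0, 0, 0, 0]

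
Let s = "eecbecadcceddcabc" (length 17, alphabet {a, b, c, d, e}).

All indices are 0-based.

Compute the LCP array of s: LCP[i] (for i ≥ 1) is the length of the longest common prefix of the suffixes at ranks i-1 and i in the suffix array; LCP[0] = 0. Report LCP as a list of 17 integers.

[0, 1, 0, 1, 0, 1, 2, 1, 1, 1, 0, 2, 1, 0, 2, 1, 1]

rank→(start, suffix):
  0 → (14, 'abc')
  1 → (6, 'adcceddcabc')
  2 → (15, 'bc')
  3 → (3, 'becadcceddcabc')
  4 → (16, 'c')
  5 → (13, 'cabc')
  6 → (5, 'cadcceddcabc')
  7 → (2, 'cbecadcceddcabc')
  8 → (8, 'cceddcabc')
  9 → (9, 'ceddcabc')
  10 → (12, 'dcabc')
  11 → (7, 'dcceddcabc')
  12 → (11, 'ddcabc')
  13 → (4, 'ecadcceddcabc')
  14 → (1, 'ecbecadcceddcabc')
  15 → (10, 'eddcabc')
  16 → (0, 'eecbecadcceddcabc')

SA = [14, 6, 15, 3, 16, 13, 5, 2, 8, 9, 12, 7, 11, 4, 1, 10, 0]
i: (SA[i-1],SA[i]) lcp shared
  1: (14,6) 1 'a'
  2: (6,15) 0 ''
  3: (15,3) 1 'b'
  4: (3,16) 0 ''
  5: (16,13) 1 'c'
  6: (13,5) 2 'ca'
  7: (5,2) 1 'c'
  8: (2,8) 1 'c'
  9: (8,9) 1 'c'
  10: (9,12) 0 ''
  11: (12,7) 2 'dc'
  12: (7,11) 1 'd'
  13: (11,4) 0 ''
  14: (4,1) 2 'ec'
  15: (1,10) 1 'e'
  16: (10,0) 1 'e'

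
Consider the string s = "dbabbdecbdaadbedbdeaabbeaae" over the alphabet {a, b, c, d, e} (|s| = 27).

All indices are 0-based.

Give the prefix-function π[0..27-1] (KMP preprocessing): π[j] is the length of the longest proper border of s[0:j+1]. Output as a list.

[0, 0, 0, 0, 0, 1, 0, 0, 0, 1, 0, 0, 1, 2, 0, 1, 2, 1, 0, 0, 0, 0, 0, 0, 0, 0, 0]

π[0] = 0
j=1 s[j]='b': π[1]=0 (border '')
j=2 s[j]='a': π[2]=0 (border '')
j=3 s[j]='b': π[3]=0 (border '')
j=4 s[j]='b': π[4]=0 (border '')
j=5 s[j]='d': π[5]=1 (border 'd')
j=6 s[j]='e': k: 1→0; π[6]=0 (border '')
j=7 s[j]='c': π[7]=0 (border '')
j=8 s[j]='b': π[8]=0 (border '')
j=9 s[j]='d': π[9]=1 (border 'd')
j=10 s[j]='a': k: 1→0; π[10]=0 (border '')
j=11 s[j]='a': π[11]=0 (border '')
j=12 s[j]='d': π[12]=1 (border 'd')
j=13 s[j]='b': π[13]=2 (border 'db')
j=14 s[j]='e': k: 2→0; π[14]=0 (border '')
j=15 s[j]='d': π[15]=1 (border 'd')
j=16 s[j]='b': π[16]=2 (border 'db')
j=17 s[j]='d': k: 2→0; π[17]=1 (border 'd')
j=18 s[j]='e': k: 1→0; π[18]=0 (border '')
j=19 s[j]='a': π[19]=0 (border '')
j=20 s[j]='a': π[20]=0 (border '')
j=21 s[j]='b': π[21]=0 (border '')
j=22 s[j]='b': π[22]=0 (border '')
j=23 s[j]='e': π[23]=0 (border '')
j=24 s[j]='a': π[24]=0 (border '')
j=25 s[j]='a': π[25]=0 (border '')
j=26 s[j]='e': π[26]=0 (border '')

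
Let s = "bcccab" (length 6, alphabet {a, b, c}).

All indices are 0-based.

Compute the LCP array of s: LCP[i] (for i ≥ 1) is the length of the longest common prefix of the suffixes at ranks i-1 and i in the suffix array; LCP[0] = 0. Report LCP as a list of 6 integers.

rank | idx | suffix
   0 |   4 | ab
   1 |   5 | b
   2 |   0 | bcccab
   3 |   3 | cab
   4 |   2 | ccab
   5 |   1 | cccab

SA = [4, 5, 0, 3, 2, 1]
rank  pair      lcp
   1  s[4:],s[5:]  0  ''
   2  s[5:],s[0:]  1  'b'
   3  s[0:],s[3:]  0  ''
   4  s[3:],s[2:]  1  'c'
   5  s[2:],s[1:]  2  'cc'

[0, 0, 1, 0, 1, 2]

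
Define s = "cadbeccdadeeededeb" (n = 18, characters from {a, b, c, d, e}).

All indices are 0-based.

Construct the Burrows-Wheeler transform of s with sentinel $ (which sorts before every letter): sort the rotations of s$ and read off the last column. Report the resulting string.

rank  rotation             last
    0  $cadbeccdadeeededeb  b
    1  adbeccdadeeededeb$c  c
    2  adeeededeb$cadbeccd  d
    3  b$cadbeccdadeeedede  e
    4  beccdadeeededeb$cad  d
    5  cadbeccdadeeededeb$  $
    6  ccdadeeededeb$cadbe  e
    7  cdadeeededeb$cadbec  c
    8  dadeeededeb$cadbecc  c
    9  dbeccdadeeededeb$ca  a
   10  deb$cadbeccdadeeede  e
   11  dedeb$cadbeccdadeee  e
   12  deeededeb$cadbeccda  a
   13  eb$cadbeccdadeeeded  d
   14  eccdadeeededeb$cadb  b
   15  edeb$cadbeccdadeeed  d
   16  ededeb$cadbeccdadee  e
   17  eededeb$cadbeccdade  e
   18  eeededeb$cadbeccdad  d

bcded$eccaeeadbdeed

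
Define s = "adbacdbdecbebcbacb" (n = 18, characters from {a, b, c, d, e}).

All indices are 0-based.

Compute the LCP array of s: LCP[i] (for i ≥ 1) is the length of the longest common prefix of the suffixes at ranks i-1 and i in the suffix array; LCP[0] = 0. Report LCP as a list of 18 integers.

[0, 2, 1, 0, 1, 3, 1, 1, 1, 0, 2, 2, 1, 0, 2, 1, 0, 1]

rank→(start, suffix):
  0 → (15, 'acb')
  1 → (3, 'acdbdecbebcbacb')
  2 → (0, 'adbacdbdecbebcbacb')
  3 → (17, 'b')
  4 → (14, 'bacb')
  5 → (2, 'bacdbdecbebcbacb')
  6 → (12, 'bcbacb')
  7 → (6, 'bdecbebcbacb')
  8 → (10, 'bebcbacb')
  9 → (16, 'cb')
  10 → (13, 'cbacb')
  11 → (9, 'cbebcbacb')
  12 → (4, 'cdbdecbebcbacb')
  13 → (1, 'dbacdbdecbebcbacb')
  14 → (5, 'dbdecbebcbacb')
  15 → (7, 'decbebcbacb')
  16 → (11, 'ebcbacb')
  17 → (8, 'ecbebcbacb')

SA = [15, 3, 0, 17, 14, 2, 12, 6, 10, 16, 13, 9, 4, 1, 5, 7, 11, 8]
rank  pair      lcp
   1  s[15:],s[3:]  2  'ac'
   2  s[3:],s[0:]  1  'a'
   3  s[0:],s[17:]  0  ''
   4  s[17:],s[14:]  1  'b'
   5  s[14:],s[2:]  3  'bac'
   6  s[2:],s[12:]  1  'b'
   7  s[12:],s[6:]  1  'b'
   8  s[6:],s[10:]  1  'b'
   9  s[10:],s[16:]  0  ''
  10  s[16:],s[13:]  2  'cb'
  11  s[13:],s[9:]  2  'cb'
  12  s[9:],s[4:]  1  'c'
  13  s[4:],s[1:]  0  ''
  14  s[1:],s[5:]  2  'db'
  15  s[5:],s[7:]  1  'd'
  16  s[7:],s[11:]  0  ''
  17  s[11:],s[8:]  1  'e'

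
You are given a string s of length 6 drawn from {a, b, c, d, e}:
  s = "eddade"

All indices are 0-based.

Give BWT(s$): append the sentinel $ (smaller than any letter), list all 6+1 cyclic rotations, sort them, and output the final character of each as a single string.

rank  rotation last
    0  $eddade  e
    1  ade$edd  d
    2  dade$ed  d
    3  ddade$e  e
    4  de$edda  a
    5  e$eddad  d
    6  eddade$  $

eddead$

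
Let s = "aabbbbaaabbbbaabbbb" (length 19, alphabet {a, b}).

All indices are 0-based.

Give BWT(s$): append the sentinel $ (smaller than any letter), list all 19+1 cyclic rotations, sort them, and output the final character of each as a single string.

rank  rotation              last
    0  $aabbbbaaabbbbaabbbb  b
    1  aaabbbbaabbbb$aabbbb  b
    2  aabbbb$aabbbbaaabbbb  b
    3  aabbbbaaabbbbaabbbb$  $
    4  aabbbbaabbbb$aabbbba  a
    5  abbbb$aabbbbaaabbbba  a
    6  abbbbaaabbbbaabbbb$a  a
    7  abbbbaabbbb$aabbbbaa  a
    8  b$aabbbbaaabbbbaabbb  b
    9  baaabbbbaabbbb$aabbb  b
   10  baabbbb$aabbbbaaabbb  b
   11  bb$aabbbbaaabbbbaabb  b
   12  bbaaabbbbaabbbb$aabb  b
   13  bbaabbbb$aabbbbaaabb  b
   14  bbb$aabbbbaaabbbbaab  b
   15  bbbaaabbbbaabbbb$aab  b
   16  bbbaabbbb$aabbbbaaab  b
   17  bbbb$aabbbbaaabbbbaa  a
   18  bbbbaaabbbbaabbbb$aa  a
   19  bbbbaabbbb$aabbbbaaa  a

bbb$aaaabbbbbbbbbaaa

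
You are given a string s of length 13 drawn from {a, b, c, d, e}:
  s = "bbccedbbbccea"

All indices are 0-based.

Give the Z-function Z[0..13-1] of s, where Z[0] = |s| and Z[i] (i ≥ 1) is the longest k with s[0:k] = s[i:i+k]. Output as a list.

Z[0]=13
i=1: outside box; Z[1]=1 scan→box=[1,2)
i=2: outside box; Z[2]=0
i=3: outside box; Z[3]=0
i=4: outside box; Z[4]=0
i=5: outside box; Z[5]=0
i=6: outside box; Z[6]=2 scan→box=[6,8)
i=7: min(r-i=1, Z[1]=1)=1; Z[7]=5 scan→box=[7,12)
i=8: min(r-i=4, Z[1]=1)=1; Z[8]=1
i=9: min(r-i=3, Z[2]=0)=0; Z[9]=0
i=10: min(r-i=2, Z[3]=0)=0; Z[10]=0
i=11: min(r-i=1, Z[4]=0)=0; Z[11]=0
i=12: outside box; Z[12]=0

[13, 1, 0, 0, 0, 0, 2, 5, 1, 0, 0, 0, 0]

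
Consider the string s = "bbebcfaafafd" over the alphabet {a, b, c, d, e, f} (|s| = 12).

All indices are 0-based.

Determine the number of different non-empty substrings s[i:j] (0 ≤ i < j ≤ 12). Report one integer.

70

rank→(start, suffix):
  0 → (6, 'aafafd')
  1 → (7, 'afafd')
  2 → (9, 'afd')
  3 → (0, 'bbebcfaafafd')
  4 → (3, 'bcfaafafd')
  5 → (1, 'bebcfaafafd')
  6 → (4, 'cfaafafd')
  7 → (11, 'd')
  8 → (2, 'ebcfaafafd')
  9 → (5, 'faafafd')
  10 → (8, 'fafd')
  11 → (10, 'fd')

SA = [6, 7, 9, 0, 3, 1, 4, 11, 2, 5, 8, 10]
[i] adj suffixes → lcp
  [1] 6/7 → 1 ('a')
  [2] 7/9 → 2 ('af')
  [3] 9/0 → 0 ('')
  [4] 0/3 → 1 ('b')
  [5] 3/1 → 1 ('b')
  [6] 1/4 → 0 ('')
  [7] 4/11 → 0 ('')
  [8] 11/2 → 0 ('')
  [9] 2/5 → 0 ('')
  [10] 5/8 → 2 ('fa')
  [11] 8/10 → 1 ('f')

n(n+1)/2 = 12·13/2 = 78
Σ LCP = 0 + 1 + 2 + 0 + 1 + 1 + 0 + 0 + 0 + 0 + 2 + 1 = 8
distinct = 78 − 8 = 70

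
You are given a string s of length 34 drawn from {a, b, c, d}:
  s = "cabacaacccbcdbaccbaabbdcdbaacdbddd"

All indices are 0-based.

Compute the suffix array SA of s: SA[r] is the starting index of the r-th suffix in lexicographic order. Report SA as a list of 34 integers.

[18, 5, 26, 1, 19, 3, 14, 6, 27, 17, 25, 2, 13, 20, 10, 21, 30, 4, 0, 16, 9, 15, 8, 7, 23, 11, 28, 33, 24, 12, 29, 22, 32, 31]

sorted suffixes:
  #0 SA[0]=18  'aabbdcdbaacdbddd'
  #1 SA[1]=5  'aacccbcdbaccbaabbdcdbaacdbddd'
  #2 SA[2]=26  'aacdbddd'
  #3 SA[3]=1  'abacaacccbcdbaccbaabbdcdbaacdbddd'
  #4 SA[4]=19  'abbdcdbaacdbddd'
  #5 SA[5]=3  'acaacccbcdbaccbaabbdcdbaacdbddd'
  #6 SA[6]=14  'accbaabbdcdbaacdbddd'
  #7 SA[7]=6  'acccbcdbaccbaabbdcdbaacdbddd'
  #8 SA[8]=27  'acdbddd'
  #9 SA[9]=17  'baabbdcdbaacdbddd'
  #10 SA[10]=25  'baacdbddd'
  #11 SA[11]=2  'bacaacccbcdbaccbaabbdcdbaacdbddd'
  #12 SA[12]=13  'baccbaabbdcdbaacdbddd'
  #13 SA[13]=20  'bbdcdbaacdbddd'
  #14 SA[14]=10  'bcdbaccbaabbdcdbaacdbddd'
  #15 SA[15]=21  'bdcdbaacdbddd'
  #16 SA[16]=30  'bddd'
  #17 SA[17]=4  'caacccbcdbaccbaabbdcdbaacdbddd'
  #18 SA[18]=0  'cabacaacccbcdbaccbaabbdcdbaacdbddd'
  #19 SA[19]=16  'cbaabbdcdbaacdbddd'
  #20 SA[20]=9  'cbcdbaccbaabbdcdbaacdbddd'
  #21 SA[21]=15  'ccbaabbdcdbaacdbddd'
  #22 SA[22]=8  'ccbcdbaccbaabbdcdbaacdbddd'
  #23 SA[23]=7  'cccbcdbaccbaabbdcdbaacdbddd'
  #24 SA[24]=23  'cdbaacdbddd'
  #25 SA[25]=11  'cdbaccbaabbdcdbaacdbddd'
  #26 SA[26]=28  'cdbddd'
  #27 SA[27]=33  'd'
  #28 SA[28]=24  'dbaacdbddd'
  #29 SA[29]=12  'dbaccbaabbdcdbaacdbddd'
  #30 SA[30]=29  'dbddd'
  #31 SA[31]=22  'dcdbaacdbddd'
  #32 SA[32]=32  'dd'
  #33 SA[33]=31  'ddd'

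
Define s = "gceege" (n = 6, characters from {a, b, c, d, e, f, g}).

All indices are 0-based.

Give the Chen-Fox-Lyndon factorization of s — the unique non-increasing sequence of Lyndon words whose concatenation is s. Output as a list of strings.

emit factor 1: 'g' (i=0, period=1)
emit factor 2: 'ceege' (i=1, period=5)

["g", "ceege"]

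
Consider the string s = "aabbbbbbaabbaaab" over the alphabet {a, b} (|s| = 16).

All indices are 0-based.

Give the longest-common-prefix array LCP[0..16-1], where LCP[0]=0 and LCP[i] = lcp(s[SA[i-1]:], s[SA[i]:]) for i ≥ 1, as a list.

sorted suffixes:
  #0 SA[0]=12  'aaab'
  #1 SA[1]=13  'aab'
  #2 SA[2]=8  'aabbaaab'
  #3 SA[3]=0  'aabbbbbbaabbaaab'
  #4 SA[4]=14  'ab'
  #5 SA[5]=9  'abbaaab'
  #6 SA[6]=1  'abbbbbbaabbaaab'
  #7 SA[7]=15  'b'
  #8 SA[8]=11  'baaab'
  #9 SA[9]=7  'baabbaaab'
  #10 SA[10]=10  'bbaaab'
  #11 SA[11]=6  'bbaabbaaab'
  #12 SA[12]=5  'bbbaabbaaab'
  #13 SA[13]=4  'bbbbaabbaaab'
  #14 SA[14]=3  'bbbbbaabbaaab'
  #15 SA[15]=2  'bbbbbbaabbaaab'

SA = [12, 13, 8, 0, 14, 9, 1, 15, 11, 7, 10, 6, 5, 4, 3, 2]
rank  pair      lcp
   1  s[12:],s[13:]  2  'aa'
   2  s[13:],s[8:]  3  'aab'
   3  s[8:],s[0:]  4  'aabb'
   4  s[0:],s[14:]  1  'a'
   5  s[14:],s[9:]  2  'ab'
   6  s[9:],s[1:]  3  'abb'
   7  s[1:],s[15:]  0  ''
   8  s[15:],s[11:]  1  'b'
   9  s[11:],s[7:]  3  'baa'
  10  s[7:],s[10:]  1  'b'
  11  s[10:],s[6:]  4  'bbaa'
  12  s[6:],s[5:]  2  'bb'
  13  s[5:],s[4:]  3  'bbb'
  14  s[4:],s[3:]  4  'bbbb'
  15  s[3:],s[2:]  5  'bbbbb'

[0, 2, 3, 4, 1, 2, 3, 0, 1, 3, 1, 4, 2, 3, 4, 5]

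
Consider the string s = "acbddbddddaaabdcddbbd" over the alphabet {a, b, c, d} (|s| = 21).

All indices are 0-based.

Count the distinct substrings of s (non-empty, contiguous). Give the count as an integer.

202

rank | idx | suffix
   0 |  10 | aaabdcddbbd
   1 |  11 | aabdcddbbd
   2 |  12 | abdcddbbd
   3 |   0 | acbddbddddaaabdcddbbd
   4 |  18 | bbd
   5 |  19 | bd
   6 |  13 | bdcddbbd
   7 |   2 | bddbddddaaabdcddbbd
   8 |   5 | bddddaaabdcddbbd
   9 |   1 | cbddbddddaaabdcddbbd
  10 |  15 | cddbbd
  11 |  20 | d
  12 |   9 | daaabdcddbbd
  13 |  17 | dbbd
  14 |   4 | dbddddaaabdcddbbd
  15 |  14 | dcddbbd
  16 |   8 | ddaaabdcddbbd
  17 |  16 | ddbbd
  18 |   3 | ddbddddaaabdcddbbd
  19 |   7 | dddaaabdcddbbd
  20 |   6 | ddddaaabdcddbbd

SA = [10, 11, 12, 0, 18, 19, 13, 2, 5, 1, 15, 20, 9, 17, 4, 14, 8, 16, 3, 7, 6]
[i] adj suffixes → lcp
  [1] 10/11 → 2 ('aa')
  [2] 11/12 → 1 ('a')
  [3] 12/0 → 1 ('a')
  [4] 0/18 → 0 ('')
  [5] 18/19 → 1 ('b')
  [6] 19/13 → 2 ('bd')
  [7] 13/2 → 2 ('bd')
  [8] 2/5 → 3 ('bdd')
  [9] 5/1 → 0 ('')
  [10] 1/15 → 1 ('c')
  [11] 15/20 → 0 ('')
  [12] 20/9 → 1 ('d')
  [13] 9/17 → 1 ('d')
  [14] 17/4 → 2 ('db')
  [15] 4/14 → 1 ('d')
  [16] 14/8 → 1 ('d')
  [17] 8/16 → 2 ('dd')
  [18] 16/3 → 3 ('ddb')
  [19] 3/7 → 2 ('dd')
  [20] 7/6 → 3 ('ddd')

n(n+1)/2 = 21·22/2 = 231
Σ LCP = 0 + 2 + 1 + 1 + 0 + 1 + 2 + 2 + 3 + 0 + 1 + 0 + 1 + 1 + 2 + 1 + 1 + 2 + 3 + 2 + 3 = 29
distinct = 231 − 29 = 202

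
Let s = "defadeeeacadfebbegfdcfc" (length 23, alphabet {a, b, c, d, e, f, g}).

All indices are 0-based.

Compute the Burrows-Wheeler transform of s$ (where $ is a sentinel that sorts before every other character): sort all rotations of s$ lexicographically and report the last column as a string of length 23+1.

cefcebfadfa$aefeddbecgde

rank  rotation                  last
    0  $defadeeeacadfebbegfdcfc  c
    1  acadfebbegfdcfc$defadeee  e
    2  adeeeacadfebbegfdcfc$def  f
    3  adfebbegfdcfc$defadeeeac  c
    4  bbegfdcfc$defadeeeacadfe  e
    5  begfdcfc$defadeeeacadfeb  b
    6  c$defadeeeacadfebbegfdcf  f
    7  cadfebbegfdcfc$defadeeea  a
    8  cfc$defadeeeacadfebbegfd  d
    9  dcfc$defadeeeacadfebbegf  f
   10  deeeacadfebbegfdcfc$defa  a
   11  defadeeeacadfebbegfdcfc$  $
   12  dfebbegfdcfc$defadeeeaca  a
   13  eacadfebbegfdcfc$defadee  e
   14  ebbegfdcfc$defadeeeacadf  f
   15  eeacadfebbegfdcfc$defade  e
   16  eeeacadfebbegfdcfc$defad  d
   17  efadeeeacadfebbegfdcfc$d  d
   18  egfdcfc$defadeeeacadfebb  b
   19  fadeeeacadfebbegfdcfc$de  e
   20  fc$defadeeeacadfebbegfdc  c
   21  fdcfc$defadeeeacadfebbeg  g
   22  febbegfdcfc$defadeeeacad  d
   23  gfdcfc$defadeeeacadfebbe  e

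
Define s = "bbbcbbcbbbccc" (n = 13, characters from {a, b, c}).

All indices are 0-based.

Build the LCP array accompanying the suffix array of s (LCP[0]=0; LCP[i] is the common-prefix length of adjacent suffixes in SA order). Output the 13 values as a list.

[0, 4, 2, 5, 3, 1, 4, 2, 0, 1, 3, 1, 2]

rank | idx | suffix
   0 |   0 | bbbcbbcbbbccc
   1 |   7 | bbbccc
   2 |   4 | bbcbbbccc
   3 |   1 | bbcbbcbbbccc
   4 |   8 | bbccc
   5 |   5 | bcbbbccc
   6 |   2 | bcbbcbbbccc
   7 |   9 | bccc
   8 |  12 | c
   9 |   6 | cbbbccc
  10 |   3 | cbbcbbbccc
  11 |  11 | cc
  12 |  10 | ccc

SA = [0, 7, 4, 1, 8, 5, 2, 9, 12, 6, 3, 11, 10]
[i] adj suffixes → lcp
  [1] 0/7 → 4 ('bbbc')
  [2] 7/4 → 2 ('bb')
  [3] 4/1 → 5 ('bbcbb')
  [4] 1/8 → 3 ('bbc')
  [5] 8/5 → 1 ('b')
  [6] 5/2 → 4 ('bcbb')
  [7] 2/9 → 2 ('bc')
  [8] 9/12 → 0 ('')
  [9] 12/6 → 1 ('c')
  [10] 6/3 → 3 ('cbb')
  [11] 3/11 → 1 ('c')
  [12] 11/10 → 2 ('cc')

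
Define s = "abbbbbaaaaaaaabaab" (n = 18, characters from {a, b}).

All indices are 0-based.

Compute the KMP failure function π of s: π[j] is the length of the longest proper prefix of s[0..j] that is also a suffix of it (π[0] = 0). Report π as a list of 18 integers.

[0, 0, 0, 0, 0, 0, 1, 1, 1, 1, 1, 1, 1, 1, 2, 1, 1, 2]

π[0] = 0
j=1 s[j]='b': π[1]=0 (border '')
j=2 s[j]='b': π[2]=0 (border '')
j=3 s[j]='b': π[3]=0 (border '')
j=4 s[j]='b': π[4]=0 (border '')
j=5 s[j]='b': π[5]=0 (border '')
j=6 s[j]='a': π[6]=1 (border 'a')
j=7 s[j]='a': k: 1→0; π[7]=1 (border 'a')
j=8 s[j]='a': k: 1→0; π[8]=1 (border 'a')
j=9 s[j]='a': k: 1→0; π[9]=1 (border 'a')
j=10 s[j]='a': k: 1→0; π[10]=1 (border 'a')
j=11 s[j]='a': k: 1→0; π[11]=1 (border 'a')
j=12 s[j]='a': k: 1→0; π[12]=1 (border 'a')
j=13 s[j]='a': k: 1→0; π[13]=1 (border 'a')
j=14 s[j]='b': π[14]=2 (border 'ab')
j=15 s[j]='a': k: 2→0; π[15]=1 (border 'a')
j=16 s[j]='a': k: 1→0; π[16]=1 (border 'a')
j=17 s[j]='b': π[17]=2 (border 'ab')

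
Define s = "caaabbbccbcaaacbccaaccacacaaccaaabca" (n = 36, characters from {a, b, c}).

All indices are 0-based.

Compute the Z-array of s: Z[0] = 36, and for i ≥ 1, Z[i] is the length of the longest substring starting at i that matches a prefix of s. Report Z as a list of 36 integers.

[36, 0, 0, 0, 0, 0, 0, 1, 1, 0, 4, 0, 0, 0, 1, 0, 1, 3, 0, 0, 1, 2, 0, 2, 0, 3, 0, 0, 1, 5, 0, 0, 0, 0, 2, 0]

Z[0]=36
i=1: fresh scan; Z[1]=0
i=2: fresh scan; Z[2]=0
i=3: fresh scan; Z[3]=0
i=4: fresh scan; Z[4]=0
i=5: fresh scan; Z[5]=0
i=6: fresh scan; Z[6]=0
i=7: fresh scan; Z[7]=1 grow→box=[7,8)
i=8: fresh scan; Z[8]=1 grow→box=[8,9)
i=9: fresh scan; Z[9]=0
i=10: fresh scan; Z[10]=4 grow→box=[10,14)
i=11: min(r-i=3, Z[1]=0)=0; Z[11]=0
i=12: min(r-i=2, Z[2]=0)=0; Z[12]=0
i=13: min(r-i=1, Z[3]=0)=0; Z[13]=0
i=14: fresh scan; Z[14]=1 grow→box=[14,15)
i=15: fresh scan; Z[15]=0
i=16: fresh scan; Z[16]=1 grow→box=[16,17)
i=17: fresh scan; Z[17]=3 grow→box=[17,20)
i=18: min(r-i=2, Z[1]=0)=0; Z[18]=0
i=19: min(r-i=1, Z[2]=0)=0; Z[19]=0
i=20: fresh scan; Z[20]=1 grow→box=[20,21)
i=21: fresh scan; Z[21]=2 grow→box=[21,23)
i=22: min(r-i=1, Z[1]=0)=0; Z[22]=0
i=23: fresh scan; Z[23]=2 grow→box=[23,25)
i=24: min(r-i=1, Z[1]=0)=0; Z[24]=0
i=25: fresh scan; Z[25]=3 grow→box=[25,28)
i=26: min(r-i=2, Z[1]=0)=0; Z[26]=0
i=27: min(r-i=1, Z[2]=0)=0; Z[27]=0
i=28: fresh scan; Z[28]=1 grow→box=[28,29)
i=29: fresh scan; Z[29]=5 grow→box=[29,34)
i=30: min(r-i=4, Z[1]=0)=0; Z[30]=0
i=31: min(r-i=3, Z[2]=0)=0; Z[31]=0
i=32: min(r-i=2, Z[3]=0)=0; Z[32]=0
i=33: min(r-i=1, Z[4]=0)=0; Z[33]=0
i=34: fresh scan; Z[34]=2 grow→box=[34,36)
i=35: min(r-i=1, Z[1]=0)=0; Z[35]=0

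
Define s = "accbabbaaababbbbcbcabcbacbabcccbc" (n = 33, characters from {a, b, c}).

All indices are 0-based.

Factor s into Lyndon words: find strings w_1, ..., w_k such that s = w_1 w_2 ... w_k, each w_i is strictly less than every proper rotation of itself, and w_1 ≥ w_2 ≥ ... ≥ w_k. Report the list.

emit factor 1: 'accb' (i=0, period=4)
emit factor 2: 'abb' (i=4, period=3)
emit factor 3: 'aaababbbbcbcabcbacbabcccbc' (i=7, period=26)

["accb", "abb", "aaababbbbcbcabcbacbabcccbc"]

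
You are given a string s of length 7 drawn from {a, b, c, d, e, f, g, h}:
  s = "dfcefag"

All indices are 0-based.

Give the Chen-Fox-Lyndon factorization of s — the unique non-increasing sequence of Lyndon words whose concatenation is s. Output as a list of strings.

emit factor 1: 'df' (i=0, period=2)
emit factor 2: 'cef' (i=2, period=3)
emit factor 3: 'ag' (i=5, period=2)

["df", "cef", "ag"]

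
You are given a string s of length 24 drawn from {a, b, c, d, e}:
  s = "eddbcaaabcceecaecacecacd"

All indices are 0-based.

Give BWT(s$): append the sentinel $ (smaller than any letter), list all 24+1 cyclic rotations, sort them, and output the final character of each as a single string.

dcaacccdabeeebaaccdecae$c

rank  rotation                   last
    0  $eddbcaaabcceecaecacecacd  d
    1  aaabcceecaecacecacd$eddbc  c
    2  aabcceecaecacecacd$eddbca  a
    3  abcceecaecacecacd$eddbcaa  a
    4  acd$eddbcaaabcceecaecacec  c
    5  acecacd$eddbcaaabcceecaec  c
    6  aecacecacd$eddbcaaabcceec  c
    7  bcaaabcceecaecacecacd$edd  d
    8  bcceecaecacecacd$eddbcaaa  a
    9  caaabcceecaecacecacd$eddb  b
   10  cacd$eddbcaaabcceecaecace  e
   11  cacecacd$eddbcaaabcceecae  e
   12  caecacecacd$eddbcaaabccee  e
   13  cceecaecacecacd$eddbcaaab  b
   14  cd$eddbcaaabcceecaecaceca  a
   15  cecacd$eddbcaaabcceecaeca  a
   16  ceecaecacecacd$eddbcaaabc  c
   17  d$eddbcaaabcceecaecacecac  c
   18  dbcaaabcceecaecacecacd$ed  d
   19  ddbcaaabcceecaecacecacd$e  e
   20  ecacd$eddbcaaabcceecaecac  c
   21  ecacecacd$eddbcaaabcceeca  a
   22  ecaecacecacd$eddbcaaabcce  e
   23  eddbcaaabcceecaecacecacd$  $
   24  eecaecacecacd$eddbcaaabcc  c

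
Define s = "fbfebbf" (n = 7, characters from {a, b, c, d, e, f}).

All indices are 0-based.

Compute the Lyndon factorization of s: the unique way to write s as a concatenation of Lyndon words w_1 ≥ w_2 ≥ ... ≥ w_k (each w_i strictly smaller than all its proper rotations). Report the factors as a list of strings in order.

["f", "bfe", "bbf"]

emit factor 1: 'f' (i=0, period=1)
emit factor 2: 'bfe' (i=1, period=3)
emit factor 3: 'bbf' (i=4, period=3)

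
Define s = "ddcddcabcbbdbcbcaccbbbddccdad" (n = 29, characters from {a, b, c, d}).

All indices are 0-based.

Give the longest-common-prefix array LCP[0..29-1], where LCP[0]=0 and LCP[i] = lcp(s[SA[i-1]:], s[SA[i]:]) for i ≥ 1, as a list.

rank | idx | suffix
   0 |   6 | abcbbdbcbcaccbbbddccdad
   1 |  16 | accbbbddccdad
   2 |  27 | ad
   3 |  19 | bbbddccdad
   4 |   9 | bbdbcbcaccbbbddccdad
   5 |  20 | bbddccdad
   6 |  14 | bcaccbbbddccdad
   7 |   7 | bcbbdbcbcaccbbbddccdad
   8 |  12 | bcbcaccbbbddccdad
   9 |  10 | bdbcbcaccbbbddccdad
  10 |  21 | bddccdad
  11 |   5 | cabcbbdbcbcaccbbbddccdad
  12 |  15 | caccbbbddccdad
  13 |  18 | cbbbddccdad
  14 |   8 | cbbdbcbcaccbbbddccdad
  15 |  13 | cbcaccbbbddccdad
  16 |  17 | ccbbbddccdad
  17 |  24 | ccdad
  18 |  25 | cdad
  19 |   2 | cddcabcbbdbcbcaccbbbddccdad
  20 |  28 | d
  21 |  26 | dad
  22 |  11 | dbcbcaccbbbddccdad
  23 |   4 | dcabcbbdbcbcaccbbbddccdad
  24 |  23 | dccdad
  25 |   1 | dcddcabcbbdbcbcaccbbbddccdad
  26 |   3 | ddcabcbbdbcbcaccbbbddccdad
  27 |  22 | ddccdad
  28 |   0 | ddcddcabcbbdbcbcaccbbbddccdad

SA = [6, 16, 27, 19, 9, 20, 14, 7, 12, 10, 21, 5, 15, 18, 8, 13, 17, 24, 25, 2, 28, 26, 11, 4, 23, 1, 3, 22, 0]
rank  pair      lcp
   1  s[6:],s[16:]  1  'a'
   2  s[16:],s[27:]  1  'a'
   3  s[27:],s[19:]  0  ''
   4  s[19:],s[9:]  2  'bb'
   5  s[9:],s[20:]  3  'bbd'
   6  s[20:],s[14:]  1  'b'
   7  s[14:],s[7:]  2  'bc'
   8  s[7:],s[12:]  3  'bcb'
   9  s[12:],s[10:]  1  'b'
  10  s[10:],s[21:]  2  'bd'
  11  s[21:],s[5:]  0  ''
  12  s[5:],s[15:]  2  'ca'
  13  s[15:],s[18:]  1  'c'
  14  s[18:],s[8:]  3  'cbb'
  15  s[8:],s[13:]  2  'cb'
  16  s[13:],s[17:]  1  'c'
  17  s[17:],s[24:]  2  'cc'
  18  s[24:],s[25:]  1  'c'
  19  s[25:],s[2:]  2  'cd'
  20  s[2:],s[28:]  0  ''
  21  s[28:],s[26:]  1  'd'
  22  s[26:],s[11:]  1  'd'
  23  s[11:],s[4:]  1  'd'
  24  s[4:],s[23:]  2  'dc'
  25  s[23:],s[1:]  2  'dc'
  26  s[1:],s[3:]  1  'd'
  27  s[3:],s[22:]  3  'ddc'
  28  s[22:],s[0:]  3  'ddc'

[0, 1, 1, 0, 2, 3, 1, 2, 3, 1, 2, 0, 2, 1, 3, 2, 1, 2, 1, 2, 0, 1, 1, 1, 2, 2, 1, 3, 3]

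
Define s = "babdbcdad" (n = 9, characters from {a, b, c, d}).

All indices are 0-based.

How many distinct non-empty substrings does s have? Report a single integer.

40

sorted suffixes:
  #0 SA[0]=1  'abdbcdad'
  #1 SA[1]=7  'ad'
  #2 SA[2]=0  'babdbcdad'
  #3 SA[3]=4  'bcdad'
  #4 SA[4]=2  'bdbcdad'
  #5 SA[5]=5  'cdad'
  #6 SA[6]=8  'd'
  #7 SA[7]=6  'dad'
  #8 SA[8]=3  'dbcdad'

SA = [1, 7, 0, 4, 2, 5, 8, 6, 3]
rank  pair      lcp
   1  s[1:],s[7:]  1  'a'
   2  s[7:],s[0:]  0  ''
   3  s[0:],s[4:]  1  'b'
   4  s[4:],s[2:]  1  'b'
   5  s[2:],s[5:]  0  ''
   6  s[5:],s[8:]  0  ''
   7  s[8:],s[6:]  1  'd'
   8  s[6:],s[3:]  1  'd'

n(n+1)/2 = 9·10/2 = 45
Σ LCP = 0 + 1 + 0 + 1 + 1 + 0 + 0 + 1 + 1 = 5
distinct = 45 − 5 = 40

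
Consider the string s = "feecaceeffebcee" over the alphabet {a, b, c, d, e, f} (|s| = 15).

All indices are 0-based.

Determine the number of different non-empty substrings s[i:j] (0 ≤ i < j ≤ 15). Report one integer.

105

sorted suffixes:
  #0 SA[0]=4  'aceeffebcee'
  #1 SA[1]=11  'bcee'
  #2 SA[2]=3  'caceeffebcee'
  #3 SA[3]=12  'cee'
  #4 SA[4]=5  'ceeffebcee'
  #5 SA[5]=14  'e'
  #6 SA[6]=10  'ebcee'
  #7 SA[7]=2  'ecaceeffebcee'
  #8 SA[8]=13  'ee'
  #9 SA[9]=1  'eecaceeffebcee'
  #10 SA[10]=6  'eeffebcee'
  #11 SA[11]=7  'effebcee'
  #12 SA[12]=9  'febcee'
  #13 SA[13]=0  'feecaceeffebcee'
  #14 SA[14]=8  'ffebcee'

SA = [4, 11, 3, 12, 5, 14, 10, 2, 13, 1, 6, 7, 9, 0, 8]
rank  pair      lcp
   1  s[4:],s[11:]  0  ''
   2  s[11:],s[3:]  0  ''
   3  s[3:],s[12:]  1  'c'
   4  s[12:],s[5:]  3  'cee'
   5  s[5:],s[14:]  0  ''
   6  s[14:],s[10:]  1  'e'
   7  s[10:],s[2:]  1  'e'
   8  s[2:],s[13:]  1  'e'
   9  s[13:],s[1:]  2  'ee'
  10  s[1:],s[6:]  2  'ee'
  11  s[6:],s[7:]  1  'e'
  12  s[7:],s[9:]  0  ''
  13  s[9:],s[0:]  2  'fe'
  14  s[0:],s[8:]  1  'f'

n(n+1)/2 = 15·16/2 = 120
Σ LCP = 0 + 0 + 0 + 1 + 3 + 0 + 1 + 1 + 1 + 2 + 2 + 1 + 0 + 2 + 1 = 15
distinct = 120 − 15 = 105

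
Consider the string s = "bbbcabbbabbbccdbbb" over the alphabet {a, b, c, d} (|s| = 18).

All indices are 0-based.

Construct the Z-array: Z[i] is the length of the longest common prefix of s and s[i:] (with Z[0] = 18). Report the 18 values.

[18, 2, 1, 0, 0, 3, 2, 1, 0, 4, 2, 1, 0, 0, 0, 3, 2, 1]

Z[0]=18
i=1: outside box; Z[1]=2 extend→box=[1,3)
i=2: min(r-i=1, Z[1]=2)=1; Z[2]=1
i=3: outside box; Z[3]=0
i=4: outside box; Z[4]=0
i=5: outside box; Z[5]=3 extend→box=[5,8)
i=6: min(r-i=2, Z[1]=2)=2; Z[6]=2
i=7: min(r-i=1, Z[2]=1)=1; Z[7]=1
i=8: outside box; Z[8]=0
i=9: outside box; Z[9]=4 extend→box=[9,13)
i=10: min(r-i=3, Z[1]=2)=2; Z[10]=2
i=11: min(r-i=2, Z[2]=1)=1; Z[11]=1
i=12: min(r-i=1, Z[3]=0)=0; Z[12]=0
i=13: outside box; Z[13]=0
i=14: outside box; Z[14]=0
i=15: outside box; Z[15]=3 extend→box=[15,18)
i=16: min(r-i=2, Z[1]=2)=2; Z[16]=2
i=17: min(r-i=1, Z[2]=1)=1; Z[17]=1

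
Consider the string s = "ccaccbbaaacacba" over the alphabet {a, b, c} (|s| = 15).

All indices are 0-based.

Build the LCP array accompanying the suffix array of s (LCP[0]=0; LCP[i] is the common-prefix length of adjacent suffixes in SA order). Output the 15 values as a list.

sorted suffixes:
  #0 SA[0]=14  'a'
  #1 SA[1]=7  'aaacacba'
  #2 SA[2]=8  'aacacba'
  #3 SA[3]=9  'acacba'
  #4 SA[4]=11  'acba'
  #5 SA[5]=2  'accbbaaacacba'
  #6 SA[6]=13  'ba'
  #7 SA[7]=6  'baaacacba'
  #8 SA[8]=5  'bbaaacacba'
  #9 SA[9]=10  'cacba'
  #10 SA[10]=1  'caccbbaaacacba'
  #11 SA[11]=12  'cba'
  #12 SA[12]=4  'cbbaaacacba'
  #13 SA[13]=0  'ccaccbbaaacacba'
  #14 SA[14]=3  'ccbbaaacacba'

SA = [14, 7, 8, 9, 11, 2, 13, 6, 5, 10, 1, 12, 4, 0, 3]
i: (SA[i-1],SA[i]) lcp shared
  1: (14,7) 1 'a'
  2: (7,8) 2 'aa'
  3: (8,9) 1 'a'
  4: (9,11) 2 'ac'
  5: (11,2) 2 'ac'
  6: (2,13) 0 ''
  7: (13,6) 2 'ba'
  8: (6,5) 1 'b'
  9: (5,10) 0 ''
  10: (10,1) 3 'cac'
  11: (1,12) 1 'c'
  12: (12,4) 2 'cb'
  13: (4,0) 1 'c'
  14: (0,3) 2 'cc'

[0, 1, 2, 1, 2, 2, 0, 2, 1, 0, 3, 1, 2, 1, 2]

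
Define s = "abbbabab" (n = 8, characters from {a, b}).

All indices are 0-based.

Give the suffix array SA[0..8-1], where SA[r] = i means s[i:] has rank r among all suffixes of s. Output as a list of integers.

[6, 4, 0, 7, 5, 3, 2, 1]

rank | idx | suffix
   0 |   6 | ab
   1 |   4 | abab
   2 |   0 | abbbabab
   3 |   7 | b
   4 |   5 | bab
   5 |   3 | babab
   6 |   2 | bbabab
   7 |   1 | bbbabab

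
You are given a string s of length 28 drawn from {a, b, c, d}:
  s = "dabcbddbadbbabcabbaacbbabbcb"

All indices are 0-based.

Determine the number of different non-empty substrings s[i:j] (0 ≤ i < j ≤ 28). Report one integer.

rank→(start, suffix):
  0 → (18, 'aacbbabbcb')
  1 → (15, 'abbaacbbabbcb')
  2 → (23, 'abbcb')
  3 → (12, 'abcabbaacbbabbcb')
  4 → (1, 'abcbddbadbbabcabbaacbbabbcb')
  5 → (19, 'acbbabbcb')
  6 → (8, 'adbbabcabbaacbbabbcb')
  7 → (27, 'b')
  8 → (17, 'baacbbabbcb')
  9 → (22, 'babbcb')
  10 → (11, 'babcabbaacbbabbcb')
  11 → (7, 'badbbabcabbaacbbabbcb')
  12 → (16, 'bbaacbbabbcb')
  13 → (21, 'bbabbcb')
  14 → (10, 'bbabcabbaacbbabbcb')
  15 → (24, 'bbcb')
  16 → (13, 'bcabbaacbbabbcb')
  17 → (25, 'bcb')
  18 → (2, 'bcbddbadbbabcabbaacbbabbcb')
  19 → (4, 'bddbadbbabcabbaacbbabbcb')
  20 → (14, 'cabbaacbbabbcb')
  21 → (26, 'cb')
  22 → (20, 'cbbabbcb')
  23 → (3, 'cbddbadbbabcabbaacbbabbcb')
  24 → (0, 'dabcbddbadbbabcabbaacbbabbcb')
  25 → (6, 'dbadbbabcabbaacbbabbcb')
  26 → (9, 'dbbabcabbaacbbabbcb')
  27 → (5, 'ddbadbbabcabbaacbbabbcb')

SA = [18, 15, 23, 12, 1, 19, 8, 27, 17, 22, 11, 7, 16, 21, 10, 24, 13, 25, 2, 4, 14, 26, 20, 3, 0, 6, 9, 5]
rank  pair      lcp
   1  s[18:],s[15:]  1  'a'
   2  s[15:],s[23:]  3  'abb'
   3  s[23:],s[12:]  2  'ab'
   4  s[12:],s[1:]  3  'abc'
   5  s[1:],s[19:]  1  'a'
   6  s[19:],s[8:]  1  'a'
   7  s[8:],s[27:]  0  ''
   8  s[27:],s[17:]  1  'b'
   9  s[17:],s[22:]  2  'ba'
  10  s[22:],s[11:]  3  'bab'
  11  s[11:],s[7:]  2  'ba'
  12  s[7:],s[16:]  1  'b'
  13  s[16:],s[21:]  3  'bba'
  14  s[21:],s[10:]  4  'bbab'
  15  s[10:],s[24:]  2  'bb'
  16  s[24:],s[13:]  1  'b'
  17  s[13:],s[25:]  2  'bc'
  18  s[25:],s[2:]  3  'bcb'
  19  s[2:],s[4:]  1  'b'
  20  s[4:],s[14:]  0  ''
  21  s[14:],s[26:]  1  'c'
  22  s[26:],s[20:]  2  'cb'
  23  s[20:],s[3:]  2  'cb'
  24  s[3:],s[0:]  0  ''
  25  s[0:],s[6:]  1  'd'
  26  s[6:],s[9:]  2  'db'
  27  s[9:],s[5:]  1  'd'

n(n+1)/2 = 28·29/2 = 406
Σ LCP = 0 + 1 + 3 + 2 + 3 + 1 + 1 + 0 + 1 + 2 + 3 + 2 + 1 + 3 + 4 + 2 + 1 + 2 + 3 + 1 + 0 + 1 + 2 + 2 + 0 + 1 + 2 + 1 = 45
distinct = 406 − 45 = 361

361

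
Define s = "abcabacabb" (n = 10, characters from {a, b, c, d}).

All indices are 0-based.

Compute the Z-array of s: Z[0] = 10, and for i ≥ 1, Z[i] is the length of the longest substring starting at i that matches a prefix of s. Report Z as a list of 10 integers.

[10, 0, 0, 2, 0, 1, 0, 2, 0, 0]

Z[0]=10
i=1: i≥r, start 0; Z[1]=0
i=2: i≥r, start 0; Z[2]=0
i=3: i≥r, start 0; Z[3]=2 extend→box=[3,5)
i=4: min(r-i=1, Z[1]=0)=0; Z[4]=0
i=5: i≥r, start 0; Z[5]=1 extend→box=[5,6)
i=6: i≥r, start 0; Z[6]=0
i=7: i≥r, start 0; Z[7]=2 extend→box=[7,9)
i=8: min(r-i=1, Z[1]=0)=0; Z[8]=0
i=9: i≥r, start 0; Z[9]=0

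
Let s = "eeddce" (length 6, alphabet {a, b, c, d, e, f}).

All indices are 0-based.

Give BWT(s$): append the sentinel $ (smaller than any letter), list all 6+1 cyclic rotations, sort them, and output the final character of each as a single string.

eddece$

rank  rotation last
    0  $eeddce  e
    1  ce$eedd  d
    2  dce$eed  d
    3  ddce$ee  e
    4  e$eeddc  c
    5  eddce$e  e
    6  eeddce$  $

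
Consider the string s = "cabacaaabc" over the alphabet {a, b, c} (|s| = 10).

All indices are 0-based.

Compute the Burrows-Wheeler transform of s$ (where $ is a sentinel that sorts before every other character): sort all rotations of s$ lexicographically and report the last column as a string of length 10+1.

ccacabaaba$

rank  rotation     last
    0  $cabacaaabc  c
    1  aaabc$cabac  c
    2  aabc$cabaca  a
    3  abacaaabc$c  c
    4  abc$cabacaa  a
    5  acaaabc$cab  b
    6  bacaaabc$ca  a
    7  bc$cabacaaa  a
    8  c$cabacaaab  b
    9  caaabc$caba  a
   10  cabacaaabc$  $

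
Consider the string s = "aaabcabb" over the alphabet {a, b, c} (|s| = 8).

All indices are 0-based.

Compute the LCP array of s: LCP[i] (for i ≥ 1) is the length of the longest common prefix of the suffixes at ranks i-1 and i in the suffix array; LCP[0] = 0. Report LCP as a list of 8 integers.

rank→(start, suffix):
  0 → (0, 'aaabcabb')
  1 → (1, 'aabcabb')
  2 → (5, 'abb')
  3 → (2, 'abcabb')
  4 → (7, 'b')
  5 → (6, 'bb')
  6 → (3, 'bcabb')
  7 → (4, 'cabb')

SA = [0, 1, 5, 2, 7, 6, 3, 4]
rank  pair      lcp
   1  s[0:],s[1:]  2  'aa'
   2  s[1:],s[5:]  1  'a'
   3  s[5:],s[2:]  2  'ab'
   4  s[2:],s[7:]  0  ''
   5  s[7:],s[6:]  1  'b'
   6  s[6:],s[3:]  1  'b'
   7  s[3:],s[4:]  0  ''

[0, 2, 1, 2, 0, 1, 1, 0]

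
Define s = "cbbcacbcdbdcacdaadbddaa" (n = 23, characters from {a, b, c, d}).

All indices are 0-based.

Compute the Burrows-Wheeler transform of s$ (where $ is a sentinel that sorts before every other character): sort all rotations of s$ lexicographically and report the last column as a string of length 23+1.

aaddccacbcddbd$aabdccabb

rank  rotation                  last
    0  $cbbcacbcdbdcacdaadbddaa  a
    1  a$cbbcacbcdbdcacdaadbdda  a
    2  aa$cbbcacbcdbdcacdaadbdd  d
    3  aadbddaa$cbbcacbcdbdcacd  d
    4  acbcdbdcacdaadbddaa$cbbc  c
    5  acdaadbddaa$cbbcacbcdbdc  c
    6  adbddaa$cbbcacbcdbdcacda  a
    7  bbcacbcdbdcacdaadbddaa$c  c
    8  bcacbcdbdcacdaadbddaa$cb  b
    9  bcdbdcacdaadbddaa$cbbcac  c
   10  bdcacdaadbddaa$cbbcacbcd  d
   11  bddaa$cbbcacbcdbdcacdaad  d
   12  cacbcdbdcacdaadbddaa$cbb  b
   13  cacdaadbddaa$cbbcacbcdbd  d
   14  cbbcacbcdbdcacdaadbddaa$  $
   15  cbcdbdcacdaadbddaa$cbbca  a
   16  cdaadbddaa$cbbcacbcdbdca  a
   17  cdbdcacdaadbddaa$cbbcacb  b
   18  daa$cbbcacbcdbdcacdaadbd  d
   19  daadbddaa$cbbcacbcdbdcac  c
   20  dbdcacdaadbddaa$cbbcacbc  c
   21  dbddaa$cbbcacbcdbdcacdaa  a
   22  dcacdaadbddaa$cbbcacbcdb  b
   23  ddaa$cbbcacbcdbdcacdaadb  b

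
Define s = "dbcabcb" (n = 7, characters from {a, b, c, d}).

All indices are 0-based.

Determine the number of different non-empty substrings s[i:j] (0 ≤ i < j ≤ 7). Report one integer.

24

sorted suffixes:
  #0 SA[0]=3  'abcb'
  #1 SA[1]=6  'b'
  #2 SA[2]=1  'bcabcb'
  #3 SA[3]=4  'bcb'
  #4 SA[4]=2  'cabcb'
  #5 SA[5]=5  'cb'
  #6 SA[6]=0  'dbcabcb'

SA = [3, 6, 1, 4, 2, 5, 0]
[i] adj suffixes → lcp
  [1] 3/6 → 0 ('')
  [2] 6/1 → 1 ('b')
  [3] 1/4 → 2 ('bc')
  [4] 4/2 → 0 ('')
  [5] 2/5 → 1 ('c')
  [6] 5/0 → 0 ('')

n(n+1)/2 = 7·8/2 = 28
Σ LCP = 0 + 0 + 1 + 2 + 0 + 1 + 0 = 4
distinct = 28 − 4 = 24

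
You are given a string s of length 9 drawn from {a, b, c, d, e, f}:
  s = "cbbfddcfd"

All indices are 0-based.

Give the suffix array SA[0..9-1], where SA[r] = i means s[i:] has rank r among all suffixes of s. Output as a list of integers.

rank | idx | suffix
   0 |   1 | bbfddcfd
   1 |   2 | bfddcfd
   2 |   0 | cbbfddcfd
   3 |   6 | cfd
   4 |   8 | d
   5 |   5 | dcfd
   6 |   4 | ddcfd
   7 |   7 | fd
   8 |   3 | fddcfd

[1, 2, 0, 6, 8, 5, 4, 7, 3]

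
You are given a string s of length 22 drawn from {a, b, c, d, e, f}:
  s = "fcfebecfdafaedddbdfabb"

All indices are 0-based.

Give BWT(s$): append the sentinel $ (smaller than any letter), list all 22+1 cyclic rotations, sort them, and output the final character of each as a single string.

bffdbadeeffddebfbada$cc

rank  rotation                 last
    0  $fcfebecfdafaedddbdfabb  b
    1  abb$fcfebecfdafaedddbdf  f
    2  aedddbdfabb$fcfebecfdaf  f
    3  afaedddbdfabb$fcfebecfd  d
    4  b$fcfebecfdafaedddbdfab  b
    5  bb$fcfebecfdafaedddbdfa  a
    6  bdfabb$fcfebecfdafaeddd  d
    7  becfdafaedddbdfabb$fcfe  e
    8  cfdafaedddbdfabb$fcfebe  e
    9  cfebecfdafaedddbdfabb$f  f
   10  dafaedddbdfabb$fcfebecf  f
   11  dbdfabb$fcfebecfdafaedd  d
   12  ddbdfabb$fcfebecfdafaed  d
   13  dddbdfabb$fcfebecfdafae  e
   14  dfabb$fcfebecfdafaedddb  b
   15  ebecfdafaedddbdfabb$fcf  f
   16  ecfdafaedddbdfabb$fcfeb  b
   17  edddbdfabb$fcfebecfdafa  a
   18  fabb$fcfebecfdafaedddbd  d
   19  faedddbdfabb$fcfebecfda  a
   20  fcfebecfdafaedddbdfabb$  $
   21  fdafaedddbdfabb$fcfebec  c
   22  febecfdafaedddbdfabb$fc  c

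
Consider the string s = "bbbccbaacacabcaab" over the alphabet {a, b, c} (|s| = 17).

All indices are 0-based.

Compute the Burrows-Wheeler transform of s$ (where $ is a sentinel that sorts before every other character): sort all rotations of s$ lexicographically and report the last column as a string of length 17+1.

rank  rotation            last
    0  $bbbccbaacacabcaab  b
    1  aab$bbbccbaacacabc  c
    2  aacacabcaab$bbbccb  b
    3  ab$bbbccbaacacabca  a
    4  abcaab$bbbccbaacac  c
    5  acabcaab$bbbccbaac  c
    6  acacabcaab$bbbccba  a
    7  b$bbbccbaacacabcaa  a
    8  baacacabcaab$bbbcc  c
    9  bbbccbaacacabcaab$  $
   10  bbccbaacacabcaab$b  b
   11  bcaab$bbbccbaacaca  a
   12  bccbaacacabcaab$bb  b
   13  caab$bbbccbaacacab  b
   14  cabcaab$bbbccbaaca  a
   15  cacabcaab$bbbccbaa  a
   16  cbaacacabcaab$bbbc  c
   17  ccbaacacabcaab$bbb  b

bcbaccaac$babbaacb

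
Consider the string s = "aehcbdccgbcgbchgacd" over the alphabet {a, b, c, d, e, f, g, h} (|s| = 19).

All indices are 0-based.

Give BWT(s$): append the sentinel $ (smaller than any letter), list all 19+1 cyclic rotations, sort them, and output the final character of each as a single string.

dg$ggchdacbbcbahccec

rank  rotation              last
    0  $aehcbdccgbcgbchgacd  d
    1  acd$aehcbdccgbcgbchg  g
    2  aehcbdccgbcgbchgacd$  $
    3  bcgbchgacd$aehcbdccg  g
    4  bchgacd$aehcbdccgbcg  g
    5  bdccgbcgbchgacd$aehc  c
    6  cbdccgbcgbchgacd$aeh  h
    7  ccgbcgbchgacd$aehcbd  d
    8  cd$aehcbdccgbcgbchga  a
    9  cgbcgbchgacd$aehcbdc  c
   10  cgbchgacd$aehcbdccgb  b
   11  chgacd$aehcbdccgbcgb  b
   12  d$aehcbdccgbcgbchgac  c
   13  dccgbcgbchgacd$aehcb  b
   14  ehcbdccgbcgbchgacd$a  a
   15  gacd$aehcbdccgbcgbch  h
   16  gbcgbchgacd$aehcbdcc  c
   17  gbchgacd$aehcbdccgbc  c
   18  hcbdccgbcgbchgacd$ae  e
   19  hgacd$aehcbdccgbcgbc  c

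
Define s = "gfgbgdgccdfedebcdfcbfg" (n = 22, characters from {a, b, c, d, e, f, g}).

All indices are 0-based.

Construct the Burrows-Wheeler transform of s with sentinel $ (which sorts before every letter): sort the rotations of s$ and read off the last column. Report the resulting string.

gecgfgbceccgdfddbgffdb$

rank  rotation                 last
    0  $gfgbgdgccdfedebcdfcbfg  g
    1  bcdfcbfg$gfgbgdgccdfede  e
    2  bfg$gfgbgdgccdfedebcdfc  c
    3  bgdgccdfedebcdfcbfg$gfg  g
    4  cbfg$gfgbgdgccdfedebcdf  f
    5  ccdfedebcdfcbfg$gfgbgdg  g
    6  cdfcbfg$gfgbgdgccdfedeb  b
    7  cdfedebcdfcbfg$gfgbgdgc  c
    8  debcdfcbfg$gfgbgdgccdfe  e
    9  dfcbfg$gfgbgdgccdfedebc  c
   10  dfedebcdfcbfg$gfgbgdgcc  c
   11  dgccdfedebcdfcbfg$gfgbg  g
   12  ebcdfcbfg$gfgbgdgccdfed  d
   13  edebcdfcbfg$gfgbgdgccdf  f
   14  fcbfg$gfgbgdgccdfedebcd  d
   15  fedebcdfcbfg$gfgbgdgccd  d
   16  fg$gfgbgdgccdfedebcdfcb  b
   17  fgbgdgccdfedebcdfcbfg$g  g
   18  g$gfgbgdgccdfedebcdfcbf  f
   19  gbgdgccdfedebcdfcbfg$gf  f
   20  gccdfedebcdfcbfg$gfgbgd  d
   21  gdgccdfedebcdfcbfg$gfgb  b
   22  gfgbgdgccdfedebcdfcbfg$  $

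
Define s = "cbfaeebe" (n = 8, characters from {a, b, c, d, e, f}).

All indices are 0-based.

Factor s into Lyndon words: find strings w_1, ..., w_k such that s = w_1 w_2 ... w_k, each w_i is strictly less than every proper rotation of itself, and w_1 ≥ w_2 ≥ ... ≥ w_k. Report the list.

["c", "bf", "aeebe"]

emit factor 1: 'c' (i=0, period=1)
emit factor 2: 'bf' (i=1, period=2)
emit factor 3: 'aeebe' (i=3, period=5)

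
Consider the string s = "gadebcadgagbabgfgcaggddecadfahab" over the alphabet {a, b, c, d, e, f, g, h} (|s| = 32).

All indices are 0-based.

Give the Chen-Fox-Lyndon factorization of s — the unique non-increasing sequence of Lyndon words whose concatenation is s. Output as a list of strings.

emit factor 1: 'g' (i=0, period=1)
emit factor 2: 'adebcadgagb' (i=1, period=11)
emit factor 3: 'abgfgcaggddecadfah' (i=12, period=18)
emit factor 4: 'ab' (i=30, period=2)

["g", "adebcadgagb", "abgfgcaggddecadfah", "ab"]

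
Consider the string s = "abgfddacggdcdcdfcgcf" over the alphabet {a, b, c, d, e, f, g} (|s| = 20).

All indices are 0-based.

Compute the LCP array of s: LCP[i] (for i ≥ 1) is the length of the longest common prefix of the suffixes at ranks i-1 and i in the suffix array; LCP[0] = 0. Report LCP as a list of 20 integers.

[0, 1, 0, 0, 2, 1, 1, 2, 0, 1, 3, 1, 1, 0, 1, 1, 0, 1, 1, 1]

rank→(start, suffix):
  0 → (0, 'abgfddacggdcdcdfcgcf')
  1 → (6, 'acggdcdcdfcgcf')
  2 → (1, 'bgfddacggdcdcdfcgcf')
  3 → (11, 'cdcdfcgcf')
  4 → (13, 'cdfcgcf')
  5 → (18, 'cf')
  6 → (16, 'cgcf')
  7 → (7, 'cggdcdcdfcgcf')
  8 → (5, 'dacggdcdcdfcgcf')
  9 → (10, 'dcdcdfcgcf')
  10 → (12, 'dcdfcgcf')
  11 → (4, 'ddacggdcdcdfcgcf')
  12 → (14, 'dfcgcf')
  13 → (19, 'f')
  14 → (15, 'fcgcf')
  15 → (3, 'fddacggdcdcdfcgcf')
  16 → (17, 'gcf')
  17 → (9, 'gdcdcdfcgcf')
  18 → (2, 'gfddacggdcdcdfcgcf')
  19 → (8, 'ggdcdcdfcgcf')

SA = [0, 6, 1, 11, 13, 18, 16, 7, 5, 10, 12, 4, 14, 19, 15, 3, 17, 9, 2, 8]
rank  pair      lcp
   1  s[0:],s[6:]  1  'a'
   2  s[6:],s[1:]  0  ''
   3  s[1:],s[11:]  0  ''
   4  s[11:],s[13:]  2  'cd'
   5  s[13:],s[18:]  1  'c'
   6  s[18:],s[16:]  1  'c'
   7  s[16:],s[7:]  2  'cg'
   8  s[7:],s[5:]  0  ''
   9  s[5:],s[10:]  1  'd'
  10  s[10:],s[12:]  3  'dcd'
  11  s[12:],s[4:]  1  'd'
  12  s[4:],s[14:]  1  'd'
  13  s[14:],s[19:]  0  ''
  14  s[19:],s[15:]  1  'f'
  15  s[15:],s[3:]  1  'f'
  16  s[3:],s[17:]  0  ''
  17  s[17:],s[9:]  1  'g'
  18  s[9:],s[2:]  1  'g'
  19  s[2:],s[8:]  1  'g'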